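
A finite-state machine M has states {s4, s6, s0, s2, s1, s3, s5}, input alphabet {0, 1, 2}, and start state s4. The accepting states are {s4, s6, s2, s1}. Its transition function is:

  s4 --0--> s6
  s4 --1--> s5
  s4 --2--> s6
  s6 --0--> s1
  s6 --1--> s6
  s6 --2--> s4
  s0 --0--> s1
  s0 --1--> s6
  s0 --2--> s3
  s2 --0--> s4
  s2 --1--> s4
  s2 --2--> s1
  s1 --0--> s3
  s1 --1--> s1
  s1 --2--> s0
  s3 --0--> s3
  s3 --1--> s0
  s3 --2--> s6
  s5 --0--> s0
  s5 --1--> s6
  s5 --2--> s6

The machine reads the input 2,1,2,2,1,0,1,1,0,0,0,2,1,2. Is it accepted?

Trace: s4 -2-> s6 -1-> s6 -2-> s4 -2-> s6 -1-> s6 -0-> s1 -1-> s1 -1-> s1 -0-> s3 -0-> s3 -0-> s3 -2-> s6 -1-> s6 -2-> s4
End state s4 is accepting.

Yes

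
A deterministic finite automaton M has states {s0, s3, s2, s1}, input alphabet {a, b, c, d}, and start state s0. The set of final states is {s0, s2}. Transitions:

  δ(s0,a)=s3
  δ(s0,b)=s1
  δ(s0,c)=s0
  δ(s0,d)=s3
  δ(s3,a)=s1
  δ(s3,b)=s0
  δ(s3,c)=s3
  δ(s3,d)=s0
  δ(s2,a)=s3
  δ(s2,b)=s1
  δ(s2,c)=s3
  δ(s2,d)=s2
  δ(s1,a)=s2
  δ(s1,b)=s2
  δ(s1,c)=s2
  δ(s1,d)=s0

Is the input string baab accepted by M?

s0 → s1 → s2 → s3 → s0
End state s0 is accepting.

Yes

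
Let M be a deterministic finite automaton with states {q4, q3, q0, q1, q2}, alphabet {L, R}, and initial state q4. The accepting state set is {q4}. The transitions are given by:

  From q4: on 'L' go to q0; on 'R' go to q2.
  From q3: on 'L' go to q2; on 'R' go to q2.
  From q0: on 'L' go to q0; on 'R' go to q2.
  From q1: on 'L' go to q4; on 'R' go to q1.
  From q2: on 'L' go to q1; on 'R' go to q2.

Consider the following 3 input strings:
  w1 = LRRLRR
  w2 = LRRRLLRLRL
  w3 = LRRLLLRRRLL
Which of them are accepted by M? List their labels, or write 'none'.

w2, w3

w1: Trace: q4 -L-> q0 -R-> q2 -R-> q2 -L-> q1 -R-> q1 -R-> q1  → end q1, rejected
w2: Trace: q4 -L-> q0 -R-> q2 -R-> q2 -R-> q2 -L-> q1 -L-> q4 -R-> q2 -L-> q1 -R-> q1 -L-> q4  → end q4, accepted
w3: Trace: q4 -L-> q0 -R-> q2 -R-> q2 -L-> q1 -L-> q4 -L-> q0 -R-> q2 -R-> q2 -R-> q2 -L-> q1 -L-> q4  → end q4, accepted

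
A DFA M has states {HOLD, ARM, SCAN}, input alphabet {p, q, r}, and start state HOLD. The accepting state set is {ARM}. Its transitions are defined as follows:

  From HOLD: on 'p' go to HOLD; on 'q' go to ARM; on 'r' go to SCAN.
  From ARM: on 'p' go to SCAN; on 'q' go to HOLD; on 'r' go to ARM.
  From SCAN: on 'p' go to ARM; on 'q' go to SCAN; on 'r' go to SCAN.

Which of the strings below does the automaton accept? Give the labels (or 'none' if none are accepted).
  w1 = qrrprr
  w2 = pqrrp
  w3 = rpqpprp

w1: HOLD → ARM → ARM → ARM → SCAN → SCAN → SCAN  → end SCAN, rejected
w2: HOLD → HOLD → ARM → ARM → ARM → SCAN  → end SCAN, rejected
w3: HOLD → SCAN → ARM → HOLD → HOLD → HOLD → SCAN → ARM  → end ARM, accepted

w3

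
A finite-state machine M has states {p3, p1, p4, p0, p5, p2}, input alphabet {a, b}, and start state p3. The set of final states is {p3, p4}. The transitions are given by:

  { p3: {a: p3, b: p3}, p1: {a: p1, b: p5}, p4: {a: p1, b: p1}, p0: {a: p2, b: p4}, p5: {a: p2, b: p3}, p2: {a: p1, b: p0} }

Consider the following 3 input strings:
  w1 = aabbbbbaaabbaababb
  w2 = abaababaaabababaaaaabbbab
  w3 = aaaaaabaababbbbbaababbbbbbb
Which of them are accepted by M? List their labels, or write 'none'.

w1: p3 → p3 → p3 → p3 → p3 → p3 → p3 → p3 → p3 → p3 → p3 → p3 → p3 → p3 → p3 → p3 → p3 → p3 → p3  → end p3, accepted
w2: p3 → p3 → p3 → p3 → p3 → p3 → p3 → p3 → p3 → p3 → p3 → p3 → p3 → p3 → p3 → p3 → p3 → p3 → p3 → p3 → p3 → p3 → p3 → p3 → p3 → p3  → end p3, accepted
w3: p3 → p3 → p3 → p3 → p3 → p3 → p3 → p3 → p3 → p3 → p3 → p3 → p3 → p3 → p3 → p3 → p3 → p3 → p3 → p3 → p3 → p3 → p3 → p3 → p3 → p3 → p3 → p3  → end p3, accepted

w1, w2, w3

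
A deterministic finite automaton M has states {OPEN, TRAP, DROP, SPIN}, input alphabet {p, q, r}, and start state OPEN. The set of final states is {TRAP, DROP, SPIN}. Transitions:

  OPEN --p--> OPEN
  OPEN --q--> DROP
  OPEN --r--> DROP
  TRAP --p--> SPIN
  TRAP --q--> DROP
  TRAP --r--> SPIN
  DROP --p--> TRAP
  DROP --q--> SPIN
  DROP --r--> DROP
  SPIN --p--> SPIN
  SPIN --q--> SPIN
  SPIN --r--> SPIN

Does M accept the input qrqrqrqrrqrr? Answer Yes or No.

Yes

OPEN → DROP → DROP → SPIN → SPIN → SPIN → SPIN → SPIN → SPIN → SPIN → SPIN → SPIN → SPIN
End state SPIN is accepting.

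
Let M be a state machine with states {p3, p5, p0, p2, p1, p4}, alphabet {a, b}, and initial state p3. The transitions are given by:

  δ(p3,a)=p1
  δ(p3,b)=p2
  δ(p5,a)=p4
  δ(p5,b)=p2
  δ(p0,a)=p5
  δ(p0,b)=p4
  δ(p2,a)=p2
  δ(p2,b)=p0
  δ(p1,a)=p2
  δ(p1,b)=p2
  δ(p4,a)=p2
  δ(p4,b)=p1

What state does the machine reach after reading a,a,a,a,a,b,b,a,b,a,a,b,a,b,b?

p3 → p1 → p2 → p2 → p2 → p2 → p0 → p4 → p2 → p0 → p5 → p4 → p1 → p2 → p0 → p4

p4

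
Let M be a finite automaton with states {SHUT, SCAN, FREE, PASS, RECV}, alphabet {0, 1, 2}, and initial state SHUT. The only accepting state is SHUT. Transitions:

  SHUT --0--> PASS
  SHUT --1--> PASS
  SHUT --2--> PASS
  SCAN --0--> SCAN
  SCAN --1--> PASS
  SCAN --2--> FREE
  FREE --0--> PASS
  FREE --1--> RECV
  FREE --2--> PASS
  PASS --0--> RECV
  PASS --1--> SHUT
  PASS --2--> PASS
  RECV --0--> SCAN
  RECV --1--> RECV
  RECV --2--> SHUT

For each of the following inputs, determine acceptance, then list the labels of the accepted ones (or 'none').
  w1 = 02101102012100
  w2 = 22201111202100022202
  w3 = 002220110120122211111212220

w2

w1: Trace: SHUT -0-> PASS -2-> PASS -1-> SHUT -0-> PASS -1-> SHUT -1-> PASS -0-> RECV -2-> SHUT -0-> PASS -1-> SHUT -2-> PASS -1-> SHUT -0-> PASS -0-> RECV  → end RECV, rejected
w2: Trace: SHUT -2-> PASS -2-> PASS -2-> PASS -0-> RECV -1-> RECV -1-> RECV -1-> RECV -1-> RECV -2-> SHUT -0-> PASS -2-> PASS -1-> SHUT -0-> PASS -0-> RECV -0-> SCAN -2-> FREE -2-> PASS -2-> PASS -0-> RECV -2-> SHUT  → end SHUT, accepted
w3: Trace: SHUT -0-> PASS -0-> RECV -2-> SHUT -2-> PASS -2-> PASS -0-> RECV -1-> RECV -1-> RECV -0-> SCAN -1-> PASS -2-> PASS -0-> RECV -1-> RECV -2-> SHUT -2-> PASS -2-> PASS -1-> SHUT -1-> PASS -1-> SHUT -1-> PASS -1-> SHUT -2-> PASS -1-> SHUT -2-> PASS -2-> PASS -2-> PASS -0-> RECV  → end RECV, rejected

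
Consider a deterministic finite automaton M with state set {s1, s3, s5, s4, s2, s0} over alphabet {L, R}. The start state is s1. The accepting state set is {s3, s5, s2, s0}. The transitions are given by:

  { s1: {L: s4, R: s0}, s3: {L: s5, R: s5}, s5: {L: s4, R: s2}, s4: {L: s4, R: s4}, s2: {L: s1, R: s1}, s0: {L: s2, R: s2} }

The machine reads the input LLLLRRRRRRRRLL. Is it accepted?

start at s1
read 'L': s1 → s4
read 'L': s4 → s4
read 'L': s4 → s4
read 'L': s4 → s4
read 'R': s4 → s4
read 'R': s4 → s4
read 'R': s4 → s4
read 'R': s4 → s4
read 'R': s4 → s4
read 'R': s4 → s4
read 'R': s4 → s4
read 'R': s4 → s4
read 'L': s4 → s4
read 'L': s4 → s4
End state s4 is not accepting.

No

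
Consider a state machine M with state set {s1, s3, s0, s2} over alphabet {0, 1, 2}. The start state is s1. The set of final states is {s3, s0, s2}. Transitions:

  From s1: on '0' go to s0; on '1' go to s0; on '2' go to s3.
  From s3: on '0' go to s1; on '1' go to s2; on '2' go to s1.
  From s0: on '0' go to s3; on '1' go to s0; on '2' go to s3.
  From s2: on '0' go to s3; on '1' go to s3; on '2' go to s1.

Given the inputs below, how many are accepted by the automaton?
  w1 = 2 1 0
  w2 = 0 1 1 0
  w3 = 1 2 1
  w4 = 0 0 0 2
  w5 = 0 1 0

w1:
  start at s1
  read '2': s1 → s3
  read '1': s3 → s2
  read '0': s2 → s3
  end s3, accepted
w2:
  start at s1
  read '0': s1 → s0
  read '1': s0 → s0
  read '1': s0 → s0
  read '0': s0 → s3
  end s3, accepted
w3:
  start at s1
  read '1': s1 → s0
  read '2': s0 → s3
  read '1': s3 → s2
  end s2, accepted
w4:
  start at s1
  read '0': s1 → s0
  read '0': s0 → s3
  read '0': s3 → s1
  read '2': s1 → s3
  end s3, accepted
w5:
  start at s1
  read '0': s1 → s0
  read '1': s0 → s0
  read '0': s0 → s3
  end s3, accepted

5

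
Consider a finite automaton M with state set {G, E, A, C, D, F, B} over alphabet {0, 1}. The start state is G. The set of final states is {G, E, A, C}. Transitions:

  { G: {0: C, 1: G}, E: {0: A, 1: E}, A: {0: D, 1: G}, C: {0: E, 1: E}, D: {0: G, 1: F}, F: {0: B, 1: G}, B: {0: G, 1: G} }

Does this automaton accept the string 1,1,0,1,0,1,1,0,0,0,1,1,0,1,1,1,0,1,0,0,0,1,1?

start at G
read '1': G → G
read '1': G → G
read '0': G → C
read '1': C → E
read '0': E → A
read '1': A → G
read '1': G → G
read '0': G → C
read '0': C → E
read '0': E → A
read '1': A → G
read '1': G → G
read '0': G → C
read '1': C → E
read '1': E → E
read '1': E → E
read '0': E → A
read '1': A → G
read '0': G → C
read '0': C → E
read '0': E → A
read '1': A → G
read '1': G → G
End state G is accepting.

Yes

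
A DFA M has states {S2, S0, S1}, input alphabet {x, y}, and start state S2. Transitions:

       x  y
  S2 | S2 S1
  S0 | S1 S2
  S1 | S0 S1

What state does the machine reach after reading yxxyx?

start at S2
read 'y': S2 → S1
read 'x': S1 → S0
read 'x': S0 → S1
read 'y': S1 → S1
read 'x': S1 → S0

S0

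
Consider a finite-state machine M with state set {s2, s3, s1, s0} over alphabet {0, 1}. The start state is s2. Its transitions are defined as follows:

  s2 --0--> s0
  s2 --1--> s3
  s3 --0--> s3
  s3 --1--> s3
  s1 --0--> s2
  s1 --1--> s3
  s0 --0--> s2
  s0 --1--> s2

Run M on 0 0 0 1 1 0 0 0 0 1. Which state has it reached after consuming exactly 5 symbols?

s2 → s0 → s2 → s0 → s2 → s3
After 5 symbols: s3.

s3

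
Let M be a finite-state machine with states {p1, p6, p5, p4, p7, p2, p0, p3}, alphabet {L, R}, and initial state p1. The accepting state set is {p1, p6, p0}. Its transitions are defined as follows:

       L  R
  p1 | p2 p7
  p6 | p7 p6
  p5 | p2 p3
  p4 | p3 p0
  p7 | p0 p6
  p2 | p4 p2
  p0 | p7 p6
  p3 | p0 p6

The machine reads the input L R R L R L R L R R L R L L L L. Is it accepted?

Yes

Trace: p1 -L-> p2 -R-> p2 -R-> p2 -L-> p4 -R-> p0 -L-> p7 -R-> p6 -L-> p7 -R-> p6 -R-> p6 -L-> p7 -R-> p6 -L-> p7 -L-> p0 -L-> p7 -L-> p0
End state p0 is accepting.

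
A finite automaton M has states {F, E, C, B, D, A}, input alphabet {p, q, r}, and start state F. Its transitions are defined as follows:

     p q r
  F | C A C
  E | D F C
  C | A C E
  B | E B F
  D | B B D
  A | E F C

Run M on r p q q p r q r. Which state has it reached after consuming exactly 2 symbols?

A

F → C → A
After 2 symbols: A.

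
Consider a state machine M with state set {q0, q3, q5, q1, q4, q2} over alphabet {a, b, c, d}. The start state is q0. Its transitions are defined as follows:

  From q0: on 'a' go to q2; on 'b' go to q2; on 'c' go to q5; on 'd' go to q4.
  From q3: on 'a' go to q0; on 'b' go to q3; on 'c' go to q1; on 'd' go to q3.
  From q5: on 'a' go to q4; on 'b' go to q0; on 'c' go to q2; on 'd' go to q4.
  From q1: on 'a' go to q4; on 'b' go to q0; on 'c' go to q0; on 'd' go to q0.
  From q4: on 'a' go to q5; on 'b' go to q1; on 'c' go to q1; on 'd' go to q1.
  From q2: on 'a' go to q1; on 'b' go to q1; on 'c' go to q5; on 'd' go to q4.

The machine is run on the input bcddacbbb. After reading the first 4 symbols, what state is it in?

q1

start at q0
read 'b': q0 → q2
read 'c': q2 → q5
read 'd': q5 → q4
read 'd': q4 → q1
After 4 symbols: q1.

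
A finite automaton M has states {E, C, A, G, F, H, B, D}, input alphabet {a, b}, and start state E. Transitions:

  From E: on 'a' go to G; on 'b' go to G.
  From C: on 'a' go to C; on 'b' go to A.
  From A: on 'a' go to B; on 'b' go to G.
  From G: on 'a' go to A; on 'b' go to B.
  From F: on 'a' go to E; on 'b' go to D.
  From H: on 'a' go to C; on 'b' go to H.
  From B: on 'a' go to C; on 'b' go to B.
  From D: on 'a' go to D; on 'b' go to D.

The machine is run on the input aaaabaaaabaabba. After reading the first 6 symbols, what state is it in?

Trace: E -a-> G -a-> A -a-> B -a-> C -b-> A -a-> B
After 6 symbols: B.

B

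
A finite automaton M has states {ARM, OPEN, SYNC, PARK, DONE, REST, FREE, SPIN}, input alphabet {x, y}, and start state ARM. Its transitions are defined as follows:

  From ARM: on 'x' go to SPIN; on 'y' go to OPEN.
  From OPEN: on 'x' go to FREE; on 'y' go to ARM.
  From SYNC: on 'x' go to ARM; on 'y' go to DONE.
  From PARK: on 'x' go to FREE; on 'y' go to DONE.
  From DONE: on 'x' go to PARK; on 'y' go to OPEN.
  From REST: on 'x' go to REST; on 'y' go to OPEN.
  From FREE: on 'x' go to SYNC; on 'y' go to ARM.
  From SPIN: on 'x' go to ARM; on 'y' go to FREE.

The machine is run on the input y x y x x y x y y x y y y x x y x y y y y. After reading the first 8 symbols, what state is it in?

ARM

Trace: ARM -y-> OPEN -x-> FREE -y-> ARM -x-> SPIN -x-> ARM -y-> OPEN -x-> FREE -y-> ARM
After 8 symbols: ARM.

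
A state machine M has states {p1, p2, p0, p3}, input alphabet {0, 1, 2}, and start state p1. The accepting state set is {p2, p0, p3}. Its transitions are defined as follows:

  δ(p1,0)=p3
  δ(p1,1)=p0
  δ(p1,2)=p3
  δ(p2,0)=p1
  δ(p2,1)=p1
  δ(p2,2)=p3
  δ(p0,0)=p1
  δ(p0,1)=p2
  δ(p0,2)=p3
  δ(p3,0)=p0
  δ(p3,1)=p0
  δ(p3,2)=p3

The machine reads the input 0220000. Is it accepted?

Yes

p1 → p3 → p3 → p3 → p0 → p1 → p3 → p0
End state p0 is accepting.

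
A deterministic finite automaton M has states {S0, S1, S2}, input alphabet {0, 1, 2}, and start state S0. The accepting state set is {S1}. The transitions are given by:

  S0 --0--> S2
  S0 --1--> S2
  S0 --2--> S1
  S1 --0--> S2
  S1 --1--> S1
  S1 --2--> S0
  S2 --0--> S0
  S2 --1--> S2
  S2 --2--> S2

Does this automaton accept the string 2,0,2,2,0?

No

Trace: S0 -2-> S1 -0-> S2 -2-> S2 -2-> S2 -0-> S0
End state S0 is not accepting.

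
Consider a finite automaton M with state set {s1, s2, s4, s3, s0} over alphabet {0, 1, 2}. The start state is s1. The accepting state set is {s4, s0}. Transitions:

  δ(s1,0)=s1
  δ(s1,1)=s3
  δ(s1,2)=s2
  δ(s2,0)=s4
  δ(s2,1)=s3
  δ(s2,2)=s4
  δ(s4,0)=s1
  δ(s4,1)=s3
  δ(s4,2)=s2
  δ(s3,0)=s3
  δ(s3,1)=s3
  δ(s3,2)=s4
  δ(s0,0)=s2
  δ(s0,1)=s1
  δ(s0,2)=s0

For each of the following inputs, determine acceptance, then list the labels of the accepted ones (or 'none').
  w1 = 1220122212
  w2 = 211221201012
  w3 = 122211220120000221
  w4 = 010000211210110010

w1, w2

w1: s1 → s3 → s4 → s2 → s4 → s3 → s4 → s2 → s4 → s3 → s4  → end s4, accepted
w2: s1 → s2 → s3 → s3 → s4 → s2 → s3 → s4 → s1 → s3 → s3 → s3 → s4  → end s4, accepted
w3: s1 → s3 → s4 → s2 → s4 → s3 → s3 → s4 → s2 → s4 → s3 → s4 → s1 → s1 → s1 → s1 → s2 → s4 → s3  → end s3, rejected
w4: s1 → s1 → s3 → s3 → s3 → s3 → s3 → s4 → s3 → s3 → s4 → s3 → s3 → s3 → s3 → s3 → s3 → s3 → s3  → end s3, rejected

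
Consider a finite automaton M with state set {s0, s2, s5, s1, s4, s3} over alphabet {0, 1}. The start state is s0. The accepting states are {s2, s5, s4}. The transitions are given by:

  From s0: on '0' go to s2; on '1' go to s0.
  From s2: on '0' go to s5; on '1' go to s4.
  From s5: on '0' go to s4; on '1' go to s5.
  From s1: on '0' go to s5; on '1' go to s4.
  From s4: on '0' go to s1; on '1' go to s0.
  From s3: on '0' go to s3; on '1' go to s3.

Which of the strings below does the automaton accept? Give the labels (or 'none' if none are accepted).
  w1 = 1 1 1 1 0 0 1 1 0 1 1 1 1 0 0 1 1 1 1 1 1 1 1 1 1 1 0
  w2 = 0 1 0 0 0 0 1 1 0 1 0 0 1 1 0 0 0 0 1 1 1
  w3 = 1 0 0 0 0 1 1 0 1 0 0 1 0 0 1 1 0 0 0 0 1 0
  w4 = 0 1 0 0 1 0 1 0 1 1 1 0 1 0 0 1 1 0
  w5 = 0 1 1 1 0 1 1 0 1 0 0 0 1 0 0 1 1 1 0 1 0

w1:
  start at s0
  read '1': s0 → s0
  read '1': s0 → s0
  read '1': s0 → s0
  read '1': s0 → s0
  read '0': s0 → s2
  read '0': s2 → s5
  read '1': s5 → s5
  read '1': s5 → s5
  read '0': s5 → s4
  read '1': s4 → s0
  read '1': s0 → s0
  read '1': s0 → s0
  read '1': s0 → s0
  read '0': s0 → s2
  read '0': s2 → s5
  read '1': s5 → s5
  read '1': s5 → s5
  read '1': s5 → s5
  read '1': s5 → s5
  read '1': s5 → s5
  read '1': s5 → s5
  read '1': s5 → s5
  read '1': s5 → s5
  read '1': s5 → s5
  read '1': s5 → s5
  read '1': s5 → s5
  read '0': s5 → s4
  end s4, accepted
w2:
  start at s0
  read '0': s0 → s2
  read '1': s2 → s4
  read '0': s4 → s1
  read '0': s1 → s5
  read '0': s5 → s4
  read '0': s4 → s1
  read '1': s1 → s4
  read '1': s4 → s0
  read '0': s0 → s2
  read '1': s2 → s4
  read '0': s4 → s1
  read '0': s1 → s5
  read '1': s5 → s5
  read '1': s5 → s5
  read '0': s5 → s4
  read '0': s4 → s1
  read '0': s1 → s5
  read '0': s5 → s4
  read '1': s4 → s0
  read '1': s0 → s0
  read '1': s0 → s0
  end s0, rejected
w3:
  start at s0
  read '1': s0 → s0
  read '0': s0 → s2
  read '0': s2 → s5
  read '0': s5 → s4
  read '0': s4 → s1
  read '1': s1 → s4
  read '1': s4 → s0
  read '0': s0 → s2
  read '1': s2 → s4
  read '0': s4 → s1
  read '0': s1 → s5
  read '1': s5 → s5
  read '0': s5 → s4
  read '0': s4 → s1
  read '1': s1 → s4
  read '1': s4 → s0
  read '0': s0 → s2
  read '0': s2 → s5
  read '0': s5 → s4
  read '0': s4 → s1
  read '1': s1 → s4
  read '0': s4 → s1
  end s1, rejected
w4:
  start at s0
  read '0': s0 → s2
  read '1': s2 → s4
  read '0': s4 → s1
  read '0': s1 → s5
  read '1': s5 → s5
  read '0': s5 → s4
  read '1': s4 → s0
  read '0': s0 → s2
  read '1': s2 → s4
  read '1': s4 → s0
  read '1': s0 → s0
  read '0': s0 → s2
  read '1': s2 → s4
  read '0': s4 → s1
  read '0': s1 → s5
  read '1': s5 → s5
  read '1': s5 → s5
  read '0': s5 → s4
  end s4, accepted
w5:
  start at s0
  read '0': s0 → s2
  read '1': s2 → s4
  read '1': s4 → s0
  read '1': s0 → s0
  read '0': s0 → s2
  read '1': s2 → s4
  read '1': s4 → s0
  read '0': s0 → s2
  read '1': s2 → s4
  read '0': s4 → s1
  read '0': s1 → s5
  read '0': s5 → s4
  read '1': s4 → s0
  read '0': s0 → s2
  read '0': s2 → s5
  read '1': s5 → s5
  read '1': s5 → s5
  read '1': s5 → s5
  read '0': s5 → s4
  read '1': s4 → s0
  read '0': s0 → s2
  end s2, accepted

w1, w4, w5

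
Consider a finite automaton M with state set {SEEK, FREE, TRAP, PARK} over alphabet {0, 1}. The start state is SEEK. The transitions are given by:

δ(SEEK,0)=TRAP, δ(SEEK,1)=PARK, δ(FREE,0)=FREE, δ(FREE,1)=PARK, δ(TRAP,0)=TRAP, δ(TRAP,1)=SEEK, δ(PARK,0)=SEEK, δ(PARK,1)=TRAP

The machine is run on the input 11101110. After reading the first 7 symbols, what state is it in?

TRAP

SEEK → PARK → TRAP → SEEK → TRAP → SEEK → PARK → TRAP
After 7 symbols: TRAP.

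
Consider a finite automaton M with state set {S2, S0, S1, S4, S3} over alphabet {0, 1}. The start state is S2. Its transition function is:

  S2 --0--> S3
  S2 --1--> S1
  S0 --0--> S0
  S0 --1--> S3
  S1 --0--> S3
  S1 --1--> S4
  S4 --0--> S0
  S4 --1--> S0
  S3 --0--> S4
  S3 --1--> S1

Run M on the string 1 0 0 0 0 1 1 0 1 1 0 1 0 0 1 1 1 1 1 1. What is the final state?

S1

S2 → S1 → S3 → S4 → S0 → S0 → S3 → S1 → S3 → S1 → S4 → S0 → S3 → S4 → S0 → S3 → S1 → S4 → S0 → S3 → S1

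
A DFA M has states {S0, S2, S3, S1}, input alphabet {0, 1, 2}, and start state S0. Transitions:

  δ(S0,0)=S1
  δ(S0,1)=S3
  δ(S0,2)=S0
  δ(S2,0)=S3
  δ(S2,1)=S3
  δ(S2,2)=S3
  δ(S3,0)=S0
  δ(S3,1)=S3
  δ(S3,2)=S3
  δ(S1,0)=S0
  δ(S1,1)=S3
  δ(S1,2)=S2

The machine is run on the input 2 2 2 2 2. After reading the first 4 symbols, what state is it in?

S0

S0 → S0 → S0 → S0 → S0
After 4 symbols: S0.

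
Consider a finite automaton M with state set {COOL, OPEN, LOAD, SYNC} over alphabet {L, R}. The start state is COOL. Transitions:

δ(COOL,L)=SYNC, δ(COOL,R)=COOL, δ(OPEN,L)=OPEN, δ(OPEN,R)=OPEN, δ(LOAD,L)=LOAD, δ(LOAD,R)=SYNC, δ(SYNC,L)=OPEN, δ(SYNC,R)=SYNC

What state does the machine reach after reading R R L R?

Trace: COOL -R-> COOL -R-> COOL -L-> SYNC -R-> SYNC

SYNC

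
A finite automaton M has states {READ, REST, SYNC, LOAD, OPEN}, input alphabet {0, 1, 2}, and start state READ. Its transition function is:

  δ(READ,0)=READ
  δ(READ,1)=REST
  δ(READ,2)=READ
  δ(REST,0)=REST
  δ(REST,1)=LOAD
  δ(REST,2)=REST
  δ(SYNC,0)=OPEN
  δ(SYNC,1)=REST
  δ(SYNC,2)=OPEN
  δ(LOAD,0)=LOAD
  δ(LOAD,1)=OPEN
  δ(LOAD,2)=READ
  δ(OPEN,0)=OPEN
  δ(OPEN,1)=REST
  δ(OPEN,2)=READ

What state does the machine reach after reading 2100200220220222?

REST

start at READ
read '2': READ → READ
read '1': READ → REST
read '0': REST → REST
read '0': REST → REST
read '2': REST → REST
read '0': REST → REST
read '0': REST → REST
read '2': REST → REST
read '2': REST → REST
read '0': REST → REST
read '2': REST → REST
read '2': REST → REST
read '0': REST → REST
read '2': REST → REST
read '2': REST → REST
read '2': REST → REST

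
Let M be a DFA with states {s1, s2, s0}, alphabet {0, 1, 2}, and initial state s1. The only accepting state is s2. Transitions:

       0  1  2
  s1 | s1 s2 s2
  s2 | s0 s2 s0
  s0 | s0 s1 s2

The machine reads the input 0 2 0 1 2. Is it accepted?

s1 → s1 → s2 → s0 → s1 → s2
End state s2 is accepting.

Yes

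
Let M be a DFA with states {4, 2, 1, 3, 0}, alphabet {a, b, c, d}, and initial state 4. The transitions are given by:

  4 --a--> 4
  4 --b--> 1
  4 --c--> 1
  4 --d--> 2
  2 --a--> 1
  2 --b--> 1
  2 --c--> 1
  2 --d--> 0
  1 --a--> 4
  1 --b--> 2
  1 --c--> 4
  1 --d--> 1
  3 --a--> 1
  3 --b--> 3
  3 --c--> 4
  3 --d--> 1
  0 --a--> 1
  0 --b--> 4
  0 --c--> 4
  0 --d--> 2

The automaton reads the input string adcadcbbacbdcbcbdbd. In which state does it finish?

0

Trace: 4 -a-> 4 -d-> 2 -c-> 1 -a-> 4 -d-> 2 -c-> 1 -b-> 2 -b-> 1 -a-> 4 -c-> 1 -b-> 2 -d-> 0 -c-> 4 -b-> 1 -c-> 4 -b-> 1 -d-> 1 -b-> 2 -d-> 0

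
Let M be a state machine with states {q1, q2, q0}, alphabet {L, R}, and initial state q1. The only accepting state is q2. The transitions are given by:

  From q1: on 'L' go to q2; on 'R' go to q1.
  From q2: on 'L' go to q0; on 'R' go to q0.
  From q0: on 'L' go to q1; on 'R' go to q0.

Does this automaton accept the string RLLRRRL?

No

q1 → q1 → q2 → q0 → q0 → q0 → q0 → q1
End state q1 is not accepting.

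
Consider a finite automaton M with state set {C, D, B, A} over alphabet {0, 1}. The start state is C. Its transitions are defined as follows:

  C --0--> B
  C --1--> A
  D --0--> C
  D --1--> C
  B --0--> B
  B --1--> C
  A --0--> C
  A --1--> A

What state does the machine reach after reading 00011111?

Trace: C -0-> B -0-> B -0-> B -1-> C -1-> A -1-> A -1-> A -1-> A

A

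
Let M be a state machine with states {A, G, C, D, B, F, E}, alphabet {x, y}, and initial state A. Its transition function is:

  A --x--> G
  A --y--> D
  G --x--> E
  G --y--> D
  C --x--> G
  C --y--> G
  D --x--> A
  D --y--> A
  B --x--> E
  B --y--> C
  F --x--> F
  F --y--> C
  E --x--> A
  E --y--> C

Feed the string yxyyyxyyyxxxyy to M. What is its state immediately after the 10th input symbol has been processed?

A

Trace: A -y-> D -x-> A -y-> D -y-> A -y-> D -x-> A -y-> D -y-> A -y-> D -x-> A
After 10 symbols: A.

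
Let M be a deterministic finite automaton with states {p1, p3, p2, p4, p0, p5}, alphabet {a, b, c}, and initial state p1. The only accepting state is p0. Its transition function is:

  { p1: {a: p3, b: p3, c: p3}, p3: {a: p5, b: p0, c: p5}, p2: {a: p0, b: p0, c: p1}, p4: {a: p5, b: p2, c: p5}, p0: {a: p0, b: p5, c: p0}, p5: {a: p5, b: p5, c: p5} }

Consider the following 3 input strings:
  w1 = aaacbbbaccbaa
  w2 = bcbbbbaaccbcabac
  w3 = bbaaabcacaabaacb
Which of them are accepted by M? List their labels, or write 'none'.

none

w1:
  start at p1
  read 'a': p1 → p3
  read 'a': p3 → p5
  read 'a': p5 → p5
  read 'c': p5 → p5
  read 'b': p5 → p5
  read 'b': p5 → p5
  read 'b': p5 → p5
  read 'a': p5 → p5
  read 'c': p5 → p5
  read 'c': p5 → p5
  read 'b': p5 → p5
  read 'a': p5 → p5
  read 'a': p5 → p5
  end p5, rejected
w2:
  start at p1
  read 'b': p1 → p3
  read 'c': p3 → p5
  read 'b': p5 → p5
  read 'b': p5 → p5
  read 'b': p5 → p5
  read 'b': p5 → p5
  read 'a': p5 → p5
  read 'a': p5 → p5
  read 'c': p5 → p5
  read 'c': p5 → p5
  read 'b': p5 → p5
  read 'c': p5 → p5
  read 'a': p5 → p5
  read 'b': p5 → p5
  read 'a': p5 → p5
  read 'c': p5 → p5
  end p5, rejected
w3:
  start at p1
  read 'b': p1 → p3
  read 'b': p3 → p0
  read 'a': p0 → p0
  read 'a': p0 → p0
  read 'a': p0 → p0
  read 'b': p0 → p5
  read 'c': p5 → p5
  read 'a': p5 → p5
  read 'c': p5 → p5
  read 'a': p5 → p5
  read 'a': p5 → p5
  read 'b': p5 → p5
  read 'a': p5 → p5
  read 'a': p5 → p5
  read 'c': p5 → p5
  read 'b': p5 → p5
  end p5, rejected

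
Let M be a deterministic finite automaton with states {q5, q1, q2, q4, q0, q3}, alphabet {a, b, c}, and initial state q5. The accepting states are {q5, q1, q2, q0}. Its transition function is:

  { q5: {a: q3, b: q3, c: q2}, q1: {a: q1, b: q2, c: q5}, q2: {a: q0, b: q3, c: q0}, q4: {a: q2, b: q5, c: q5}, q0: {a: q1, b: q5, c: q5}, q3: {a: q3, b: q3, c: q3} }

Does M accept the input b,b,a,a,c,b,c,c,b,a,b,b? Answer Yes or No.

Trace: q5 -b-> q3 -b-> q3 -a-> q3 -a-> q3 -c-> q3 -b-> q3 -c-> q3 -c-> q3 -b-> q3 -a-> q3 -b-> q3 -b-> q3
End state q3 is not accepting.

No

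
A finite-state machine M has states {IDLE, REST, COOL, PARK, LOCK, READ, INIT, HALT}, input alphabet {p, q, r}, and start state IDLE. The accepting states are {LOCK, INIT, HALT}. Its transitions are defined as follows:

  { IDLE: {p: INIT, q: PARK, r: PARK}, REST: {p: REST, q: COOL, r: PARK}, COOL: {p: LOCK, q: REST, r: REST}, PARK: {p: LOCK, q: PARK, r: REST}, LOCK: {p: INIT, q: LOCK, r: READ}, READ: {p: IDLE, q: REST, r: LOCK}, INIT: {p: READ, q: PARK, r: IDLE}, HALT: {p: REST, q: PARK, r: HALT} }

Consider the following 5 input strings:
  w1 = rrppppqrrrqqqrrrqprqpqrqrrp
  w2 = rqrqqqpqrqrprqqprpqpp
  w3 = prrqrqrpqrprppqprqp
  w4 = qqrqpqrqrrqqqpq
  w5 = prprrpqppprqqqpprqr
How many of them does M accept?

w1: Trace: IDLE -r-> PARK -r-> REST -p-> REST -p-> REST -p-> REST -p-> REST -q-> COOL -r-> REST -r-> PARK -r-> REST -q-> COOL -q-> REST -q-> COOL -r-> REST -r-> PARK -r-> REST -q-> COOL -p-> LOCK -r-> READ -q-> REST -p-> REST -q-> COOL -r-> REST -q-> COOL -r-> REST -r-> PARK -p-> LOCK  → end LOCK, accepted
w2: Trace: IDLE -r-> PARK -q-> PARK -r-> REST -q-> COOL -q-> REST -q-> COOL -p-> LOCK -q-> LOCK -r-> READ -q-> REST -r-> PARK -p-> LOCK -r-> READ -q-> REST -q-> COOL -p-> LOCK -r-> READ -p-> IDLE -q-> PARK -p-> LOCK -p-> INIT  → end INIT, accepted
w3: Trace: IDLE -p-> INIT -r-> IDLE -r-> PARK -q-> PARK -r-> REST -q-> COOL -r-> REST -p-> REST -q-> COOL -r-> REST -p-> REST -r-> PARK -p-> LOCK -p-> INIT -q-> PARK -p-> LOCK -r-> READ -q-> REST -p-> REST  → end REST, rejected
w4: Trace: IDLE -q-> PARK -q-> PARK -r-> REST -q-> COOL -p-> LOCK -q-> LOCK -r-> READ -q-> REST -r-> PARK -r-> REST -q-> COOL -q-> REST -q-> COOL -p-> LOCK -q-> LOCK  → end LOCK, accepted
w5: Trace: IDLE -p-> INIT -r-> IDLE -p-> INIT -r-> IDLE -r-> PARK -p-> LOCK -q-> LOCK -p-> INIT -p-> READ -p-> IDLE -r-> PARK -q-> PARK -q-> PARK -q-> PARK -p-> LOCK -p-> INIT -r-> IDLE -q-> PARK -r-> REST  → end REST, rejected

3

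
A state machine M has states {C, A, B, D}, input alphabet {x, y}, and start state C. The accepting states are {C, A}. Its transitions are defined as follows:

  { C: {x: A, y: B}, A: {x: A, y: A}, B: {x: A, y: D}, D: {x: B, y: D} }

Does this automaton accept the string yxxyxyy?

start at C
read 'y': C → B
read 'x': B → A
read 'x': A → A
read 'y': A → A
read 'x': A → A
read 'y': A → A
read 'y': A → A
End state A is accepting.

Yes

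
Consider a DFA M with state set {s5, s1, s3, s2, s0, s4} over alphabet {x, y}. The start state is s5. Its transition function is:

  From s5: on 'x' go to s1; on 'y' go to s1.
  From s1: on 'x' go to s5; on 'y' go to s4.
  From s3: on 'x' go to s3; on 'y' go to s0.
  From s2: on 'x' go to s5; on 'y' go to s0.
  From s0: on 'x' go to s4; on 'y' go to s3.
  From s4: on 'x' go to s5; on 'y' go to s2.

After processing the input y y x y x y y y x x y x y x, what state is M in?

s5 → s1 → s4 → s5 → s1 → s5 → s1 → s4 → s2 → s5 → s1 → s4 → s5 → s1 → s5

s5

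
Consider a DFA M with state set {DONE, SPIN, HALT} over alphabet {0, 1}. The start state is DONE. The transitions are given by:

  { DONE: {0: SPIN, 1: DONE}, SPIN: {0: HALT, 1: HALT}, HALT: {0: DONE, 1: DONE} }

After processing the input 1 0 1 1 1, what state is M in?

DONE

DONE → DONE → SPIN → HALT → DONE → DONE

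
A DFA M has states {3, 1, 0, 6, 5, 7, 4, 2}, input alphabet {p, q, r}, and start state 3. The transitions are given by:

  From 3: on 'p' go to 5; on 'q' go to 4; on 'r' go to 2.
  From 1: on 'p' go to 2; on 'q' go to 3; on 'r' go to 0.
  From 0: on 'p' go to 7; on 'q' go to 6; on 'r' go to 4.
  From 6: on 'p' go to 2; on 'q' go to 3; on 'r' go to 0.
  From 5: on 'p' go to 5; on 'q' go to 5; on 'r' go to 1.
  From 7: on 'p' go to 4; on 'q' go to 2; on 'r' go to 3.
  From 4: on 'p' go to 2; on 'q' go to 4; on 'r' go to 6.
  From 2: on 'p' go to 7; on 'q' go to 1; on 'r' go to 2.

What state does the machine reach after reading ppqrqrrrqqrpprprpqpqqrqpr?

2

Trace: 3 -p-> 5 -p-> 5 -q-> 5 -r-> 1 -q-> 3 -r-> 2 -r-> 2 -r-> 2 -q-> 1 -q-> 3 -r-> 2 -p-> 7 -p-> 4 -r-> 6 -p-> 2 -r-> 2 -p-> 7 -q-> 2 -p-> 7 -q-> 2 -q-> 1 -r-> 0 -q-> 6 -p-> 2 -r-> 2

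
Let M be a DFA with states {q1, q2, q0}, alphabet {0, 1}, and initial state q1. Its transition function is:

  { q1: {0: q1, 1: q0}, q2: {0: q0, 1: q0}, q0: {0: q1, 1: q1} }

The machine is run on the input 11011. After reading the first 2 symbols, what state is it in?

q1 → q0 → q1
After 2 symbols: q1.

q1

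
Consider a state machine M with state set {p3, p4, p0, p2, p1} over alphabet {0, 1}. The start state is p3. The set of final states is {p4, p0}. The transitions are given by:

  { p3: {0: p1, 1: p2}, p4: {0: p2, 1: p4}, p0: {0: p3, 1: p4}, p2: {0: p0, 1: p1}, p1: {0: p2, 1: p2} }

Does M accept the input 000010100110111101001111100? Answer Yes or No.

p3 → p1 → p2 → p0 → p3 → p2 → p0 → p4 → p2 → p0 → p4 → p4 → p2 → p1 → p2 → p1 → p2 → p0 → p4 → p2 → p0 → p4 → p4 → p4 → p4 → p4 → p2 → p0
End state p0 is accepting.

Yes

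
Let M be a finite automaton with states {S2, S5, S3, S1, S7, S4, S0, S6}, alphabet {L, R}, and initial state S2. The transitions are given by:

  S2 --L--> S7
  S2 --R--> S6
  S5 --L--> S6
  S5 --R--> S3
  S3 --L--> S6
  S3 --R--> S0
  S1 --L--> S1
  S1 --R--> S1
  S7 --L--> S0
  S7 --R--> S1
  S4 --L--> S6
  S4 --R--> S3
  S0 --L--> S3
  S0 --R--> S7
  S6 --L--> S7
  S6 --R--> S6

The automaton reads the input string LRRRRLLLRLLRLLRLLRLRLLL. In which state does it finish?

S1

S2 → S7 → S1 → S1 → S1 → S1 → S1 → S1 → S1 → S1 → S1 → S1 → S1 → S1 → S1 → S1 → S1 → S1 → S1 → S1 → S1 → S1 → S1 → S1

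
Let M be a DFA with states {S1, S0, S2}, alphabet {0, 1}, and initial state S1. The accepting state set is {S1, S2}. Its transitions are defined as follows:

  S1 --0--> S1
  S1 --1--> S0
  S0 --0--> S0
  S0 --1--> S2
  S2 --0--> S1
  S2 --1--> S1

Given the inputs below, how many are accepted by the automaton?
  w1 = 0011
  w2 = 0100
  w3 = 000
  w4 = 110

3

w1: Trace: S1 -0-> S1 -0-> S1 -1-> S0 -1-> S2  → end S2, accepted
w2: Trace: S1 -0-> S1 -1-> S0 -0-> S0 -0-> S0  → end S0, rejected
w3: Trace: S1 -0-> S1 -0-> S1 -0-> S1  → end S1, accepted
w4: Trace: S1 -1-> S0 -1-> S2 -0-> S1  → end S1, accepted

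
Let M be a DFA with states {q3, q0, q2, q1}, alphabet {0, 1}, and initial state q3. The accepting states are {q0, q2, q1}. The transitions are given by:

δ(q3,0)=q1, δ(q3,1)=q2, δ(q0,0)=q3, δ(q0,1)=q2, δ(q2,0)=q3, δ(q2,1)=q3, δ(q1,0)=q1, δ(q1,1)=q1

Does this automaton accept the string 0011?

start at q3
read '0': q3 → q1
read '0': q1 → q1
read '1': q1 → q1
read '1': q1 → q1
End state q1 is accepting.

Yes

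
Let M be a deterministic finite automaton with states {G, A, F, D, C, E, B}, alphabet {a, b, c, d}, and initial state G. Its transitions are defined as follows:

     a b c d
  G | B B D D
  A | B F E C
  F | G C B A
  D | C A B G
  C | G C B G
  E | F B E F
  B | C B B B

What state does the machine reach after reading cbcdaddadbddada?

B

Trace: G -c-> D -b-> A -c-> E -d-> F -a-> G -d-> D -d-> G -a-> B -d-> B -b-> B -d-> B -d-> B -a-> C -d-> G -a-> B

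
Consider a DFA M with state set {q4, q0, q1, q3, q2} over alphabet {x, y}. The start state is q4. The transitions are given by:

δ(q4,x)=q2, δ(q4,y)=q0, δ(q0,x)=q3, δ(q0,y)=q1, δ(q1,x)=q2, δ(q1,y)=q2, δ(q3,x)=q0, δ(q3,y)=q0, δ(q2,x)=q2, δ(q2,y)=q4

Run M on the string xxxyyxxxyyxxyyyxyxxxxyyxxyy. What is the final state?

start at q4
read 'x': q4 → q2
read 'x': q2 → q2
read 'x': q2 → q2
read 'y': q2 → q4
read 'y': q4 → q0
read 'x': q0 → q3
read 'x': q3 → q0
read 'x': q0 → q3
read 'y': q3 → q0
read 'y': q0 → q1
read 'x': q1 → q2
read 'x': q2 → q2
read 'y': q2 → q4
read 'y': q4 → q0
read 'y': q0 → q1
read 'x': q1 → q2
read 'y': q2 → q4
read 'x': q4 → q2
read 'x': q2 → q2
read 'x': q2 → q2
read 'x': q2 → q2
read 'y': q2 → q4
read 'y': q4 → q0
read 'x': q0 → q3
read 'x': q3 → q0
read 'y': q0 → q1
read 'y': q1 → q2

q2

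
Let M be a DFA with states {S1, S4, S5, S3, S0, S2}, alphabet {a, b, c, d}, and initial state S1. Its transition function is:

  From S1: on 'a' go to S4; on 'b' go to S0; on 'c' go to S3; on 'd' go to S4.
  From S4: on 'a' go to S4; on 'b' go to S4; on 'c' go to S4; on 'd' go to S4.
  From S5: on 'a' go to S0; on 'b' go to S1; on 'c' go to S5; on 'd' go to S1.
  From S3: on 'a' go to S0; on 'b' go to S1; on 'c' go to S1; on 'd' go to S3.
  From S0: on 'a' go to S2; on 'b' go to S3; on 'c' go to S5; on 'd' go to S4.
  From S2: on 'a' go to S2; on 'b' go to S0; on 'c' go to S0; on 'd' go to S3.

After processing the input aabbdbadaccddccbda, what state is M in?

S4

Trace: S1 -a-> S4 -a-> S4 -b-> S4 -b-> S4 -d-> S4 -b-> S4 -a-> S4 -d-> S4 -a-> S4 -c-> S4 -c-> S4 -d-> S4 -d-> S4 -c-> S4 -c-> S4 -b-> S4 -d-> S4 -a-> S4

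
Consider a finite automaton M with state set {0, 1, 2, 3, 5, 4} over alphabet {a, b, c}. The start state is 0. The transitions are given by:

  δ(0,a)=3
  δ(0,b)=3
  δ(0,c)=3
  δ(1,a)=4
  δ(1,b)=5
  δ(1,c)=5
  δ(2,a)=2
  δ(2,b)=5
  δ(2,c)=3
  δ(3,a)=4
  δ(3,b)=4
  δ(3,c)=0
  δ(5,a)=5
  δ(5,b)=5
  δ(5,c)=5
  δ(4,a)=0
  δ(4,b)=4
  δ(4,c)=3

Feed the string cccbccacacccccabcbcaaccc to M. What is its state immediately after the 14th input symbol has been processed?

0

0 → 3 → 0 → 3 → 4 → 3 → 0 → 3 → 0 → 3 → 0 → 3 → 0 → 3 → 0
After 14 symbols: 0.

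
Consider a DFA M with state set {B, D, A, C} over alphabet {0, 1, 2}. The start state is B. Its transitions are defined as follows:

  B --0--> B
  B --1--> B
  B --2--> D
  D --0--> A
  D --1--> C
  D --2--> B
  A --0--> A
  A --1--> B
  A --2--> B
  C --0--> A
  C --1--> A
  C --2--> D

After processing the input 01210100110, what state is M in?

Trace: B -0-> B -1-> B -2-> D -1-> C -0-> A -1-> B -0-> B -0-> B -1-> B -1-> B -0-> B

B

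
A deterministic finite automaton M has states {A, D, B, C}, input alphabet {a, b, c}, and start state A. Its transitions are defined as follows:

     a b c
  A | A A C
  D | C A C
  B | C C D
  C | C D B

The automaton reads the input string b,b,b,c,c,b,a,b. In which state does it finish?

D

A → A → A → A → C → B → C → C → D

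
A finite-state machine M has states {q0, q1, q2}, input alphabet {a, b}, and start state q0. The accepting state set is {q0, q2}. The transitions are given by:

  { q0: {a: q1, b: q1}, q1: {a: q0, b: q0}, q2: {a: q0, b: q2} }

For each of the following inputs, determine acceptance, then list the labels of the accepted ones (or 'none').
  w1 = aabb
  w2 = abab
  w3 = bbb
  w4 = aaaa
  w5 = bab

w1, w2, w4

w1: q0 → q1 → q0 → q1 → q0  → end q0, accepted
w2: q0 → q1 → q0 → q1 → q0  → end q0, accepted
w3: q0 → q1 → q0 → q1  → end q1, rejected
w4: q0 → q1 → q0 → q1 → q0  → end q0, accepted
w5: q0 → q1 → q0 → q1  → end q1, rejected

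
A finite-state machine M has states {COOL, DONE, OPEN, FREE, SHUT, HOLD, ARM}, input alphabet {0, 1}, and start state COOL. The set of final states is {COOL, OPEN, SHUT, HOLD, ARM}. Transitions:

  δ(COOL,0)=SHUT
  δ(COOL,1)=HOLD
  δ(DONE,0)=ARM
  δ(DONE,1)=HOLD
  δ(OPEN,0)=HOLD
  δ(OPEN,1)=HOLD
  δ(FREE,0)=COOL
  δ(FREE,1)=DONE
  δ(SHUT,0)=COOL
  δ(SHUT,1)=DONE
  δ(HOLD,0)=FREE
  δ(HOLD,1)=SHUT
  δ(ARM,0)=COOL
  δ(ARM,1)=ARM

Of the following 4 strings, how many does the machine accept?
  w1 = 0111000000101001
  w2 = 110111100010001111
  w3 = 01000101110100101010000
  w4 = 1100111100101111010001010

2

w1:
  start at COOL
  read '0': COOL → SHUT
  read '1': SHUT → DONE
  read '1': DONE → HOLD
  read '1': HOLD → SHUT
  read '0': SHUT → COOL
  read '0': COOL → SHUT
  read '0': SHUT → COOL
  read '0': COOL → SHUT
  read '0': SHUT → COOL
  read '0': COOL → SHUT
  read '1': SHUT → DONE
  read '0': DONE → ARM
  read '1': ARM → ARM
  read '0': ARM → COOL
  read '0': COOL → SHUT
  read '1': SHUT → DONE
  end DONE, rejected
w2:
  start at COOL
  read '1': COOL → HOLD
  read '1': HOLD → SHUT
  read '0': SHUT → COOL
  read '1': COOL → HOLD
  read '1': HOLD → SHUT
  read '1': SHUT → DONE
  read '1': DONE → HOLD
  read '0': HOLD → FREE
  read '0': FREE → COOL
  read '0': COOL → SHUT
  read '1': SHUT → DONE
  read '0': DONE → ARM
  read '0': ARM → COOL
  read '0': COOL → SHUT
  read '1': SHUT → DONE
  read '1': DONE → HOLD
  read '1': HOLD → SHUT
  read '1': SHUT → DONE
  end DONE, rejected
w3:
  start at COOL
  read '0': COOL → SHUT
  read '1': SHUT → DONE
  read '0': DONE → ARM
  read '0': ARM → COOL
  read '0': COOL → SHUT
  read '1': SHUT → DONE
  read '0': DONE → ARM
  read '1': ARM → ARM
  read '1': ARM → ARM
  read '1': ARM → ARM
  read '0': ARM → COOL
  read '1': COOL → HOLD
  read '0': HOLD → FREE
  read '0': FREE → COOL
  read '1': COOL → HOLD
  read '0': HOLD → FREE
  read '1': FREE → DONE
  read '0': DONE → ARM
  read '1': ARM → ARM
  read '0': ARM → COOL
  read '0': COOL → SHUT
  read '0': SHUT → COOL
  read '0': COOL → SHUT
  end SHUT, accepted
w4:
  start at COOL
  read '1': COOL → HOLD
  read '1': HOLD → SHUT
  read '0': SHUT → COOL
  read '0': COOL → SHUT
  read '1': SHUT → DONE
  read '1': DONE → HOLD
  read '1': HOLD → SHUT
  read '1': SHUT → DONE
  read '0': DONE → ARM
  read '0': ARM → COOL
  read '1': COOL → HOLD
  read '0': HOLD → FREE
  read '1': FREE → DONE
  read '1': DONE → HOLD
  read '1': HOLD → SHUT
  read '1': SHUT → DONE
  read '0': DONE → ARM
  read '1': ARM → ARM
  read '0': ARM → COOL
  read '0': COOL → SHUT
  read '0': SHUT → COOL
  read '1': COOL → HOLD
  read '0': HOLD → FREE
  read '1': FREE → DONE
  read '0': DONE → ARM
  end ARM, accepted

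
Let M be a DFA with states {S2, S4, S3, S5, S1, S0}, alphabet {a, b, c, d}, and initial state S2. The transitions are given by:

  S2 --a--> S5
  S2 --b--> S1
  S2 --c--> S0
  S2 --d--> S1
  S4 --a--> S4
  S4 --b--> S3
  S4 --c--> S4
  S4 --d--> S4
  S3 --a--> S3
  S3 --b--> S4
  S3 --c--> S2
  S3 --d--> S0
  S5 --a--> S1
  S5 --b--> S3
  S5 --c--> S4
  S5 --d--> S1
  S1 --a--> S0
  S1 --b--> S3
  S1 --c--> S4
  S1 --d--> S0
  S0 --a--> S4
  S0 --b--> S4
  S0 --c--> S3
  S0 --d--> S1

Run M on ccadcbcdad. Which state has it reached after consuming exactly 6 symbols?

S4

start at S2
read 'c': S2 → S0
read 'c': S0 → S3
read 'a': S3 → S3
read 'd': S3 → S0
read 'c': S0 → S3
read 'b': S3 → S4
After 6 symbols: S4.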